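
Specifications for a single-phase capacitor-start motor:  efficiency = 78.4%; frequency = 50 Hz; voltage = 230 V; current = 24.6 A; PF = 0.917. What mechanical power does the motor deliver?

P_in = V·I·cosφ = 230 × 24.6 × 0.917 = 5188 W
P_out = η·P_in = 0.784 × 5188 = 4067 W

4.07 kW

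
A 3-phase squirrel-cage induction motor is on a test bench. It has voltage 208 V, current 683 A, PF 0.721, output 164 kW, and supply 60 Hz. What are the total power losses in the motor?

13400 W

P_in = √3·V·I·cosφ = 1.732×208×683×0.721 = 177406 W
P_out = 164000 W
Losses = P_in − P_out = 177406 − 164000 = 13406 W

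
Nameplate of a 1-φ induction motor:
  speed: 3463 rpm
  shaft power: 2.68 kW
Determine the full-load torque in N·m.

ω = 2π × 3463/60 = 362.6 rad/s
τ = P/ω = 2680/362.6 = 7.39 N·m

7.39 N·m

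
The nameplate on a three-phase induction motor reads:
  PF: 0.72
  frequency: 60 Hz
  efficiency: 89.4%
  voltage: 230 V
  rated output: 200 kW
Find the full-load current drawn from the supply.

780 A

P_out = 200 kW = 200000 W
P_in = P_out / η = 200000 / 0.894 = 223714 W
I_L = P_in / (√3·V_L·cosφ) = 223714 / (1.732 × 230 × 0.72) = 780 A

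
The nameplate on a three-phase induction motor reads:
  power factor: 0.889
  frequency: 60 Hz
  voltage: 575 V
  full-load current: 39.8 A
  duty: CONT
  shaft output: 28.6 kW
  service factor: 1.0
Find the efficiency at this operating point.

81.2 %

P_out = 28.6 kW = 28600 W
P_in = √3·V_L·I_L·cosφ = 1.732 × 575 × 39.8 × 0.889 = 35237 W
η = P_out / P_in = 28600 / 35237 = 0.812 = 81.2%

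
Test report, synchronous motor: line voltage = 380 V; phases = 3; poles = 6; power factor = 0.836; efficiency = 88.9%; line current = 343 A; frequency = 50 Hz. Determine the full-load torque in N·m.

1600 N·m

P_in = √3·V·I·cosφ = 1.732 × 380 × 343 × 0.836 = 188726 W
P_out = η·P_in = 0.889 × 188726 = 167777 W
n = n_s = 120×50/6 = 1000 rpm (synchronous)
ω = 2π×1000/60 = 104.7 rad/s
τ = P_out/ω = 167777/104.7 = 1600 N·m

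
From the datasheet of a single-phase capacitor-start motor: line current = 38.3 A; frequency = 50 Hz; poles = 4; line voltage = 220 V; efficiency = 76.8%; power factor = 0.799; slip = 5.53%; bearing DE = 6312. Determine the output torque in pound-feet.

25.7 lb·ft

P_in = V·I·cosφ = 220 × 38.3 × 0.799 = 6732 W
P_out = η·P_in = 0.768 × 6732 = 5170 W
n_s = 120×50/4 = 1500 rpm; n = 1500×(1−0.0553) = 1417 rpm
ω = 2π×1417/60 = 148.4 rad/s
τ = P_out/ω = 5170/148.4 = 34.84 N·m
In lb·ft: 34.84/1.356 = 25.7 lb·ft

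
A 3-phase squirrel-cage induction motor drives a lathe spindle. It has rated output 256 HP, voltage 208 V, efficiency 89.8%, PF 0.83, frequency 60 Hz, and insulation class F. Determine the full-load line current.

711 A

P_out = 256 × 746 = 190976 W
P_in = P_out / η = 190976 / 0.898 = 212668 W
I_L = P_in / (√3·V_L·cosφ) = 212668 / (1.732 × 208 × 0.83) = 711 A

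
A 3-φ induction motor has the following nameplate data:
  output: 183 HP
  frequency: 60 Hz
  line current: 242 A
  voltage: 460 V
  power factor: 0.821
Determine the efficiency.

P_out = 183 × 746 = 136518 W
P_in = √3·V_L·I_L·cosφ = 1.732 × 460 × 242 × 0.821 = 158294 W
η = P_out / P_in = 136518 / 158294 = 0.862 = 86.2%

86.2 %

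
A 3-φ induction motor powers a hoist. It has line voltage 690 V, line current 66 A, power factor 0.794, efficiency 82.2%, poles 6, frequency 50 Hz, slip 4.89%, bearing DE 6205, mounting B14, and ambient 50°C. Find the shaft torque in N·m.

517 N·m

P_in = √3·V·I·cosφ = 1.732 × 690 × 66 × 0.794 = 62627 W
P_out = η·P_in = 0.822 × 62627 = 51479 W
n_s = 120×50/6 = 1000 rpm; n = 1000×(1−0.0489) = 951 rpm
ω = 2π×951/60 = 99.59 rad/s
τ = P_out/ω = 51479/99.59 = 517 N·m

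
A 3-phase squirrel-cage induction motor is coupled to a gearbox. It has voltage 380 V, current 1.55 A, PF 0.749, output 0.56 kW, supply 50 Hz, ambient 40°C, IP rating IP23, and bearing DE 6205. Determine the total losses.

204 W

P_in = √3·V·I·cosφ = 1.732×380×1.55×0.749 = 764 W
P_out = 560 W
Losses = P_in − P_out = 764 − 560 = 204 W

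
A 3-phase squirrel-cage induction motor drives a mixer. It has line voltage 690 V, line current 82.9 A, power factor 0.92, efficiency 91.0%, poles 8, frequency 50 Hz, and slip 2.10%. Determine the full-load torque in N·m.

1080 N·m

P_in = √3·V·I·cosφ = 1.732 × 690 × 82.9 × 0.92 = 91146 W
P_out = η·P_in = 0.91 × 91146 = 82943 W
n_s = 120×50/8 = 750 rpm; n = 750×(1−0.021) = 734 rpm
ω = 2π×734/60 = 76.86 rad/s
τ = P_out/ω = 82943/76.86 = 1080 N·m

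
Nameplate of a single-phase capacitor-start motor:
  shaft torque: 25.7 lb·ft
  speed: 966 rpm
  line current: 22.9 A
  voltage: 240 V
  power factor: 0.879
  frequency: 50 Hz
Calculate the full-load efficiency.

τ = 25.7 lb·ft × 1.356 = 34.85 N·m
ω = 2π × 966/60 = 101.2 rad/s; P_out = τω = 34.85 × 101.2 = 3527 W
P_in = V·I·cosφ = 240 × 22.9 × 0.879 = 4831 W
η = P_out / P_in = 3527 / 4831 = 0.730 = 73.0%

73.0 %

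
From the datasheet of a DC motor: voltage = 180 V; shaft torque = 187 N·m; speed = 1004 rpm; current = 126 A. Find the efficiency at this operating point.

86.7 %

ω = 2π × 1004/60 = 105.1 rad/s; P_out = τω = 187 × 105.1 = 19654 W
P_in = V·I = 180 × 126 = 22680 W
η = P_out / P_in = 19654 / 22680 = 0.867 = 86.7%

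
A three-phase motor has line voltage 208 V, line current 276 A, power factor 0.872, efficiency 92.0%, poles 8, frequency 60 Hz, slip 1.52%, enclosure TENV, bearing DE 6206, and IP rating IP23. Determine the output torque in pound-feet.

P_in = √3·V·I·cosφ = 1.732 × 208 × 276 × 0.872 = 86704 W
P_out = η·P_in = 0.92 × 86704 = 79768 W
n_s = 120×60/8 = 900 rpm; n = 900×(1−0.0152) = 886 rpm
ω = 2π×886/60 = 92.78 rad/s
τ = P_out/ω = 79768/92.78 = 859.8 N·m
In lb·ft: 859.8/1.356 = 634 lb·ft

634 lb·ft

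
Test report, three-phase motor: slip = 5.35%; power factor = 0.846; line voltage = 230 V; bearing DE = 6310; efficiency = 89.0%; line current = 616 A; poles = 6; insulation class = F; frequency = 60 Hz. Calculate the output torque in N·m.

1550 N·m

P_in = √3·V·I·cosφ = 1.732 × 230 × 616 × 0.846 = 207600 W
P_out = η·P_in = 0.89 × 207600 = 184764 W
n_s = 120×60/6 = 1200 rpm; n = 1200×(1−0.0535) = 1136 rpm
ω = 2π×1136/60 = 119 rad/s
τ = P_out/ω = 184764/119 = 1550 N·m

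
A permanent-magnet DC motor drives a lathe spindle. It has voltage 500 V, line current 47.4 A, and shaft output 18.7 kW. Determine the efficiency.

78.9 %

P_out = 18.7 kW = 18700 W
P_in = V·I = 500 × 47.4 = 23700 W
η = P_out / P_in = 18700 / 23700 = 0.789 = 78.9%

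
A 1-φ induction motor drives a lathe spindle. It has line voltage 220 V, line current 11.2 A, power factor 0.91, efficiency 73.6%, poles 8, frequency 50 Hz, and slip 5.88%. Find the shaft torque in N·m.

P_in = V·I·cosφ = 220 × 11.2 × 0.91 = 2242 W
P_out = η·P_in = 0.736 × 2242 = 1650 W
n_s = 120×50/8 = 750 rpm; n = 750×(1−0.0588) = 706 rpm
ω = 2π×706/60 = 73.93 rad/s
τ = P_out/ω = 1650/73.93 = 22.3 N·m

22.3 N·m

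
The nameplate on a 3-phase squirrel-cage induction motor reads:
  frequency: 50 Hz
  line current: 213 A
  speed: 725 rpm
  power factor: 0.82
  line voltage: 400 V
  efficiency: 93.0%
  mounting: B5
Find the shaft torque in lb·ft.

P_in = √3·V·I·cosφ = 1.732 × 400 × 213 × 0.82 = 121004 W
P_out = η·P_in = 0.93 × 121004 = 112534 W
n = 725 rpm
ω = 2π×725/60 = 75.92 rad/s
τ = P_out/ω = 112534/75.92 = 1482 N·m
In lb·ft: 1482/1.356 = 1090 lb·ft

1090 lb·ft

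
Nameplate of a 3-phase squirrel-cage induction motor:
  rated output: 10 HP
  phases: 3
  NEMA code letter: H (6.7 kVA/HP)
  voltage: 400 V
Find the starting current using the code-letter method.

S_LR = 6.7 × 10 = 67 kVA
I_LR = S_LR/(√3·V_L) = 67000/(1.732×400) = 96.7 A

96.7 A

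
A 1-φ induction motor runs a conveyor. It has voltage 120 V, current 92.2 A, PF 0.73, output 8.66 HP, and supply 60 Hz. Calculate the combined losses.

1.62 kW

P_in = V·I·cosφ = 120×92.2×0.73 = 8077 W
P_out = 8.66×746 = 6460 W
Losses = P_in − P_out = 8077 − 6460 = 1617 W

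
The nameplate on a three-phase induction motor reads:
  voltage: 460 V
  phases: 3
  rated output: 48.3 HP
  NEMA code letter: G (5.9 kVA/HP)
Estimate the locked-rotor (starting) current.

358 A

S_LR = 5.9 × 48.3 = 284.97 kVA
I_LR = S_LR/(√3·V_L) = 284970/(1.732×460) = 358 A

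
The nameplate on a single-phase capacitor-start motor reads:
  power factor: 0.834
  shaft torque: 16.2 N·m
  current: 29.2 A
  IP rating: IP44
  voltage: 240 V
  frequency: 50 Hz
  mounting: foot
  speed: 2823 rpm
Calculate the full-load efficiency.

81.9 %

ω = 2π × 2823/60 = 295.6 rad/s; P_out = τω = 16.2 × 295.6 = 4789 W
P_in = V·I·cosφ = 240 × 29.2 × 0.834 = 5845 W
η = P_out / P_in = 4789 / 5845 = 0.819 = 81.9%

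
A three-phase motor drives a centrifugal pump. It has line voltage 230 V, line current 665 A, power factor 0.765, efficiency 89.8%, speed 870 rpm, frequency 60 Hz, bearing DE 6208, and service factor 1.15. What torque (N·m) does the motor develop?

2000 N·m

P_in = √3·V·I·cosφ = 1.732 × 230 × 665 × 0.765 = 202656 W
P_out = η·P_in = 0.898 × 202656 = 181985 W
n = 870 rpm
ω = 2π×870/60 = 91.11 rad/s
τ = P_out/ω = 181985/91.11 = 2000 N·m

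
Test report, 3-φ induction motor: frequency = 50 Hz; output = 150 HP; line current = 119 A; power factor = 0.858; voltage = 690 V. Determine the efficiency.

91.7 %

P_out = 150 × 746 = 111900 W
P_in = √3·V_L·I_L·cosφ = 1.732 × 690 × 119 × 0.858 = 122020 W
η = P_out / P_in = 111900 / 122020 = 0.917 = 91.7%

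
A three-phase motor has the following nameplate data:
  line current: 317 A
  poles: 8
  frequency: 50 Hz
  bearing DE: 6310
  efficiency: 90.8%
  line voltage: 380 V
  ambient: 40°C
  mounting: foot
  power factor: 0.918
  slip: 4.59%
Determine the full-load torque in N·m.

P_in = √3·V·I·cosφ = 1.732 × 380 × 317 × 0.918 = 191529 W
P_out = η·P_in = 0.908 × 191529 = 173908 W
n_s = 120×50/8 = 750 rpm; n = 750×(1−0.0459) = 716 rpm
ω = 2π×716/60 = 74.98 rad/s
τ = P_out/ω = 173908/74.98 = 2320 N·m

2320 N·m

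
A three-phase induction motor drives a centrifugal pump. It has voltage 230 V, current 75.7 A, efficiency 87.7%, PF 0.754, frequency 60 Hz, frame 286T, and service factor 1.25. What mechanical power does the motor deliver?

P_in = √3·V·I·cosφ = 1.732 × 230 × 75.7 × 0.754 = 22738 W
P_out = η·P_in = 0.877 × 22738 = 19941 W

19.9 kW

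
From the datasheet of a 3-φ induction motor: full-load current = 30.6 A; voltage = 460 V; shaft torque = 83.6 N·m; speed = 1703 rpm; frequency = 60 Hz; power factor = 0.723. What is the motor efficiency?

84.6 %

ω = 2π × 1703/60 = 178.3 rad/s; P_out = τω = 83.6 × 178.3 = 14906 W
P_in = √3·V_L·I_L·cosφ = 1.732 × 460 × 30.6 × 0.723 = 17626 W
η = P_out / P_in = 14906 / 17626 = 0.846 = 84.6%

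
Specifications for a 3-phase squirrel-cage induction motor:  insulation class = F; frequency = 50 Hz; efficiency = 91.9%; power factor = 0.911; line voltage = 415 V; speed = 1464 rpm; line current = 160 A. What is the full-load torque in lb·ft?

463 lb·ft

P_in = √3·V·I·cosφ = 1.732 × 415 × 160 × 0.911 = 104769 W
P_out = η·P_in = 0.919 × 104769 = 96283 W
n = 1464 rpm
ω = 2π×1464/60 = 153.3 rad/s
τ = P_out/ω = 96283/153.3 = 628.1 N·m
In lb·ft: 628.1/1.356 = 463 lb·ft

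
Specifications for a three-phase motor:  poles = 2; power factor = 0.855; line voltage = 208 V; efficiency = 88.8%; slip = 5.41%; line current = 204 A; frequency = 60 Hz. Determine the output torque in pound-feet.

115 lb·ft

P_in = √3·V·I·cosφ = 1.732 × 208 × 204 × 0.855 = 62836 W
P_out = η·P_in = 0.888 × 62836 = 55798 W
n_s = 120×60/2 = 3600 rpm; n = 3600×(1−0.0541) = 3405 rpm
ω = 2π×3405/60 = 356.6 rad/s
τ = P_out/ω = 55798/356.6 = 156.5 N·m
In lb·ft: 156.5/1.356 = 115 lb·ft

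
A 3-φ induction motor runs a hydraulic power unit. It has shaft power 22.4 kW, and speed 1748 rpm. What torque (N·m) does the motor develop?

122 N·m

ω = 2π × 1748/60 = 183.1 rad/s
τ = P/ω = 22400/183.1 = 122 N·m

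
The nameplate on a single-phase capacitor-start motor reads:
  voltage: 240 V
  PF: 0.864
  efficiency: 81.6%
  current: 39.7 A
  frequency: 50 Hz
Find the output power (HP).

P_in = V·I·cosφ = 240 × 39.7 × 0.864 = 8232 W
P_out = η·P_in = 0.816 × 8232 = 6717 W
= 6717/746 = 9 HP

9 HP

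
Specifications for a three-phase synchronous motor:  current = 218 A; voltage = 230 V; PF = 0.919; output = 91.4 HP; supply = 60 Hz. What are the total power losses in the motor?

11600 W

P_in = √3·V·I·cosφ = 1.732×230×218×0.919 = 79808 W
P_out = 91.4×746 = 68184 W
Losses = P_in − P_out = 79808 − 68184 = 11624 W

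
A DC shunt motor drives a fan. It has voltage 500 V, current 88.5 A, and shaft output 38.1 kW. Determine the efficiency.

86.1 %

P_out = 38.1 kW = 38100 W
P_in = V·I = 500 × 88.5 = 44250 W
η = P_out / P_in = 38100 / 44250 = 0.861 = 86.1%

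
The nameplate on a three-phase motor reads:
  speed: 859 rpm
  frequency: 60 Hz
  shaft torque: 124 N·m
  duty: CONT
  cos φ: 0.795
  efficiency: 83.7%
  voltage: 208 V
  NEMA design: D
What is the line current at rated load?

ω = 2π×859/60 = 89.95 rad/s; P_out = τω = 124 × 89.95 = 11154 W
P_in = P_out / η = 11154 / 0.837 = 13326 W
I_L = P_in / (√3·V_L·cosφ) = 13326 / (1.732 × 208 × 0.795) = 46.5 A

46.5 A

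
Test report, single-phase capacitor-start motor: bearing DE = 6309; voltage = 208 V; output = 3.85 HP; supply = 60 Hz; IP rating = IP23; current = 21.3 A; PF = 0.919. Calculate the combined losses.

P_in = V·I·cosφ = 208×21.3×0.919 = 4072 W
P_out = 3.85×746 = 2872 W
Losses = P_in − P_out = 4072 − 2872 = 1200 W

1.2 kW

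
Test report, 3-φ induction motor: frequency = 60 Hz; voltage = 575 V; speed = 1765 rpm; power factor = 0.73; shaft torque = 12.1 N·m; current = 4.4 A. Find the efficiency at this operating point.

69.9 %

ω = 2π × 1765/60 = 184.8 rad/s; P_out = τω = 12.1 × 184.8 = 2236 W
P_in = √3·V_L·I_L·cosφ = 1.732 × 575 × 4.4 × 0.73 = 3199 W
η = P_out / P_in = 2236 / 3199 = 0.699 = 69.9%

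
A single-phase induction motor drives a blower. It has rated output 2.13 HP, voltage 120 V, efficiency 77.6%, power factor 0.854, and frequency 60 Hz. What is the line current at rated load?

20 A

P_out = 2.13 × 746 = 1589 W
P_in = P_out / η = 1589 / 0.776 = 2048 W
I = P_in / (V·cosφ) = 2048 / (120 × 0.854) = 20 A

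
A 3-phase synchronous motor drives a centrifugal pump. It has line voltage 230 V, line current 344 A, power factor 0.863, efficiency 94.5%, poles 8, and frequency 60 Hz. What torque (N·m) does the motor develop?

1190 N·m

P_in = √3·V·I·cosφ = 1.732 × 230 × 344 × 0.863 = 118262 W
P_out = η·P_in = 0.945 × 118262 = 111758 W
n = n_s = 120×60/8 = 900 rpm (synchronous)
ω = 2π×900/60 = 94.25 rad/s
τ = P_out/ω = 111758/94.25 = 1190 N·m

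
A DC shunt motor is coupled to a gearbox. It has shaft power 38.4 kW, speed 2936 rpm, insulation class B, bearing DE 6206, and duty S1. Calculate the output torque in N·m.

ω = 2π × 2936/60 = 307.5 rad/s
τ = P/ω = 38400/307.5 = 125 N·m

125 N·m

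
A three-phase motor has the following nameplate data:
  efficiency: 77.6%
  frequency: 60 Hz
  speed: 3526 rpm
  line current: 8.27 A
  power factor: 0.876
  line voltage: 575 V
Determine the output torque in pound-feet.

P_in = √3·V·I·cosφ = 1.732 × 575 × 8.27 × 0.876 = 7215 W
P_out = η·P_in = 0.776 × 7215 = 5599 W
n = 3526 rpm
ω = 2π×3526/60 = 369.2 rad/s
τ = P_out/ω = 5599/369.2 = 15.17 N·m
In lb·ft: 15.17/1.356 = 11.2 lb·ft

11.2 lb·ft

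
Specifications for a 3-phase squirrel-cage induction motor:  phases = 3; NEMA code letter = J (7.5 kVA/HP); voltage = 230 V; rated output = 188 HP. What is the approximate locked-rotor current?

S_LR = 7.5 × 188 = 1410 kVA
I_LR = S_LR/(√3·V_L) = 1410000/(1.732×230) = 3540 A

3540 A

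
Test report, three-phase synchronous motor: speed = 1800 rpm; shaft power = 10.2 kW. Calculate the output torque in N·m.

ω = 2π × 1800/60 = 188.5 rad/s
τ = P/ω = 10200/188.5 = 54.1 N·m

54.1 N·m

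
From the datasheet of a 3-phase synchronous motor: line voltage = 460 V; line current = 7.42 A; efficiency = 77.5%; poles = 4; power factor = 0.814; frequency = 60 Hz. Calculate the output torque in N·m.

P_in = √3·V·I·cosφ = 1.732 × 460 × 7.42 × 0.814 = 4812 W
P_out = η·P_in = 0.775 × 4812 = 3729 W
n = n_s = 120×60/4 = 1800 rpm (synchronous)
ω = 2π×1800/60 = 188.5 rad/s
τ = P_out/ω = 3729/188.5 = 19.8 N·m

19.8 N·m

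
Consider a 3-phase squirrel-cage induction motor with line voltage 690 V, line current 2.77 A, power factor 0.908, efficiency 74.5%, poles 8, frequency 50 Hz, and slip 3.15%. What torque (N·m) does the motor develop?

P_in = √3·V·I·cosφ = 1.732 × 690 × 2.77 × 0.908 = 3006 W
P_out = η·P_in = 0.745 × 3006 = 2239 W
n_s = 120×50/8 = 750 rpm; n = 750×(1−0.0315) = 726 rpm
ω = 2π×726/60 = 76.03 rad/s
τ = P_out/ω = 2239/76.03 = 29.4 N·m

29.4 N·m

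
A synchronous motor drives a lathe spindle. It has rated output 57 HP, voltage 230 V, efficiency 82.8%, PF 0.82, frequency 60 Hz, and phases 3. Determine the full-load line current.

157 A

P_out = 57 × 746 = 42522 W
P_in = P_out / η = 42522 / 0.828 = 51355 W
I_L = P_in / (√3·V_L·cosφ) = 51355 / (1.732 × 230 × 0.82) = 157 A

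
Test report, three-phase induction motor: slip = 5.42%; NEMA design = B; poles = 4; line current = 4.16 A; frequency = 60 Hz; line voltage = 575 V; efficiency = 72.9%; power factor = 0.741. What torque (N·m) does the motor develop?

P_in = √3·V·I·cosφ = 1.732 × 575 × 4.16 × 0.741 = 3070 W
P_out = η·P_in = 0.729 × 3070 = 2238 W
n_s = 120×60/4 = 1800 rpm; n = 1800×(1−0.0542) = 1702 rpm
ω = 2π×1702/60 = 178.2 rad/s
τ = P_out/ω = 2238/178.2 = 12.6 N·m

12.6 N·m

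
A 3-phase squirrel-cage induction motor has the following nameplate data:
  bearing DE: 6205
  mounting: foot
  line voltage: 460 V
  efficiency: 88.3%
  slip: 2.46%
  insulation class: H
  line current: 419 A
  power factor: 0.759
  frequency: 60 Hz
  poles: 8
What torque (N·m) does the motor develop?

2430 N·m

P_in = √3·V·I·cosφ = 1.732 × 460 × 419 × 0.759 = 253374 W
P_out = η·P_in = 0.883 × 253374 = 223729 W
n_s = 120×60/8 = 900 rpm; n = 900×(1−0.0246) = 878 rpm
ω = 2π×878/60 = 91.94 rad/s
τ = P_out/ω = 223729/91.94 = 2430 N·m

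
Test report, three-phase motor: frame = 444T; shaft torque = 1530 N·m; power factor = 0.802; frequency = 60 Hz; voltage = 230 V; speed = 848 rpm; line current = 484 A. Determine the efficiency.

87.9 %

ω = 2π × 848/60 = 88.8 rad/s; P_out = τω = 1530 × 88.8 = 135864 W
P_in = √3·V_L·I_L·cosφ = 1.732 × 230 × 484 × 0.802 = 154631 W
η = P_out / P_in = 135864 / 154631 = 0.879 = 87.9%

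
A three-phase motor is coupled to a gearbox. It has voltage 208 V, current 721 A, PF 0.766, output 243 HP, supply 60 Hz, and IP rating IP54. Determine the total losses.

P_in = √3·V·I·cosφ = 1.732×208×721×0.766 = 198964 W
P_out = 243×746 = 181278 W
Losses = P_in − P_out = 198964 − 181278 = 17686 W

17700 W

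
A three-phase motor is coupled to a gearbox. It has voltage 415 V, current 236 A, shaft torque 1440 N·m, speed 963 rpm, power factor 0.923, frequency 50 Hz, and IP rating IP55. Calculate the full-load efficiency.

ω = 2π × 963/60 = 100.8 rad/s; P_out = τω = 1440 × 100.8 = 145152 W
P_in = √3·V_L·I_L·cosφ = 1.732 × 415 × 236 × 0.923 = 156570 W
η = P_out / P_in = 145152 / 156570 = 0.927 = 92.7%

92.7 %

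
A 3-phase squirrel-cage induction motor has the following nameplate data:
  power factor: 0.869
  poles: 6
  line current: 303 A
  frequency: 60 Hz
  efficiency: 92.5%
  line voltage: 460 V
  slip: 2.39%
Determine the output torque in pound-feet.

P_in = √3·V·I·cosφ = 1.732 × 460 × 303 × 0.869 = 209782 W
P_out = η·P_in = 0.925 × 209782 = 194048 W
n_s = 120×60/6 = 1200 rpm; n = 1200×(1−0.0239) = 1171 rpm
ω = 2π×1171/60 = 122.6 rad/s
τ = P_out/ω = 194048/122.6 = 1583 N·m
In lb·ft: 1583/1.356 = 1170 lb·ft

1170 lb·ft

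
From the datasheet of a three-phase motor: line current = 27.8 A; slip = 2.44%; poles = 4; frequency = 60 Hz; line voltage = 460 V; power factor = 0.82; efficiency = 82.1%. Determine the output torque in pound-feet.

P_in = √3·V·I·cosφ = 1.732 × 460 × 27.8 × 0.82 = 18162 W
P_out = η·P_in = 0.821 × 18162 = 14911 W
n_s = 120×60/4 = 1800 rpm; n = 1800×(1−0.0244) = 1756 rpm
ω = 2π×1756/60 = 183.9 rad/s
τ = P_out/ω = 14911/183.9 = 81.08 N·m
In lb·ft: 81.08/1.356 = 59.8 lb·ft

59.8 lb·ft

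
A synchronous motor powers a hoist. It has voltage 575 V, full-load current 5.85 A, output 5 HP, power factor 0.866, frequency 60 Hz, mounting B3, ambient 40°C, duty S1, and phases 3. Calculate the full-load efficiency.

73.9 %

P_out = 5 × 746 = 3730 W
P_in = √3·V_L·I_L·cosφ = 1.732 × 575 × 5.85 × 0.866 = 5045 W
η = P_out / P_in = 3730 / 5045 = 0.739 = 73.9%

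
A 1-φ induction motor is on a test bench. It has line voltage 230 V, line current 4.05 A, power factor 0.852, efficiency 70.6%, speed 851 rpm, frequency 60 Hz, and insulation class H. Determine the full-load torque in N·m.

P_in = V·I·cosφ = 230 × 4.05 × 0.852 = 794 W
P_out = η·P_in = 0.706 × 794 = 561 W
n = 851 rpm
ω = 2π×851/60 = 89.12 rad/s
τ = P_out/ω = 561/89.12 = 6.29 N·m

6.29 N·m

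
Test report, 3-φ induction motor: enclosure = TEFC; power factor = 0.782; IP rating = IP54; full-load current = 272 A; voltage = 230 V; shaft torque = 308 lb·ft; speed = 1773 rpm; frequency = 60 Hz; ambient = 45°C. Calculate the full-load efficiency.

91.5 %

τ = 308 lb·ft × 1.356 = 417.6 N·m
ω = 2π × 1773/60 = 185.7 rad/s; P_out = τω = 417.6 × 185.7 = 77548 W
P_in = √3·V_L·I_L·cosφ = 1.732 × 230 × 272 × 0.782 = 84733 W
η = P_out / P_in = 77548 / 84733 = 0.915 = 91.5%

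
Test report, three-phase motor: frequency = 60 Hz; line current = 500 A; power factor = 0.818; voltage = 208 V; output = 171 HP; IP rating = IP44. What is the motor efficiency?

86.6 %

P_out = 171 × 746 = 127566 W
P_in = √3·V_L·I_L·cosφ = 1.732 × 208 × 500 × 0.818 = 147345 W
η = P_out / P_in = 127566 / 147345 = 0.866 = 86.6%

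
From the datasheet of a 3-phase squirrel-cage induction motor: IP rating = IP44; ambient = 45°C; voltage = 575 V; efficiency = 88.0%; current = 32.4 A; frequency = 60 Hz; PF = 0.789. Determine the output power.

P_in = √3·V·I·cosφ = 1.732 × 575 × 32.4 × 0.789 = 25459 W
P_out = η·P_in = 0.88 × 25459 = 22404 W

22.4 kW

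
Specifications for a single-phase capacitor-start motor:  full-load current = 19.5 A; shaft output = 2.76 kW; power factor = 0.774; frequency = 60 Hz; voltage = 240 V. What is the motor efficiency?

76.2 %

P_out = 2.76 kW = 2760 W
P_in = V·I·cosφ = 240 × 19.5 × 0.774 = 3622 W
η = P_out / P_in = 2760 / 3622 = 0.762 = 76.2%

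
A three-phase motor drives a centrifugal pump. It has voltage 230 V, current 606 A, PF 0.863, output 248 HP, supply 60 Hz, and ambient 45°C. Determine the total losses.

P_in = √3·V·I·cosφ = 1.732×230×606×0.863 = 208334 W
P_out = 248×746 = 185008 W
Losses = P_in − P_out = 208334 − 185008 = 23326 W

23.3 kW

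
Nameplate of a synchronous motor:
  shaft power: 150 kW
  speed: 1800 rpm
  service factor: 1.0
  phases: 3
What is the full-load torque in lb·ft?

ω = 2π × 1800/60 = 188.5 rad/s
τ = P/ω = 150000/188.5 = 795.8 N·m
In lb·ft: 795.8/1.356 = 587 lb·ft

587 lb·ft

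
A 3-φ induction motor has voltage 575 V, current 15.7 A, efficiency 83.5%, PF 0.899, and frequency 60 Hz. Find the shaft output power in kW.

P_in = √3·V·I·cosφ = 1.732 × 575 × 15.7 × 0.899 = 14056 W
P_out = η·P_in = 0.835 × 14056 = 11737 W

11.7 kW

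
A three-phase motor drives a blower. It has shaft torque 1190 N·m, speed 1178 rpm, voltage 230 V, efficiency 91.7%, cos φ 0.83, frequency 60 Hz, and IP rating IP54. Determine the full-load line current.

484 A

ω = 2π×1178/60 = 123.4 rad/s; P_out = τω = 1190 × 123.4 = 146846 W
P_in = P_out / η = 146846 / 0.917 = 160137 W
I_L = P_in / (√3·V_L·cosφ) = 160137 / (1.732 × 230 × 0.83) = 484 A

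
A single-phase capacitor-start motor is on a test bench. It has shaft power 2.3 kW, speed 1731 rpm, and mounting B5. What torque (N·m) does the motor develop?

ω = 2π × 1731/60 = 181.3 rad/s
τ = P/ω = 2300/181.3 = 12.7 N·m

12.7 N·m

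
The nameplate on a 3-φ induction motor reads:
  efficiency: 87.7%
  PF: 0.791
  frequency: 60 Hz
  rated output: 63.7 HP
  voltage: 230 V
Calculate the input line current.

P_out = 63.7 × 746 = 47520 W
P_in = P_out / η = 47520 / 0.877 = 54185 W
I_L = P_in / (√3·V_L·cosφ) = 54185 / (1.732 × 230 × 0.791) = 172 A

172 A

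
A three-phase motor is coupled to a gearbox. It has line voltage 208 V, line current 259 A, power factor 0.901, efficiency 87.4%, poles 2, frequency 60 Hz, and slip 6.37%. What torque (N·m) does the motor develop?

P_in = √3·V·I·cosφ = 1.732 × 208 × 259 × 0.901 = 84069 W
P_out = η·P_in = 0.874 × 84069 = 73476 W
n_s = 120×60/2 = 3600 rpm; n = 3600×(1−0.0637) = 3371 rpm
ω = 2π×3371/60 = 353 rad/s
τ = P_out/ω = 73476/353 = 208 N·m

208 N·m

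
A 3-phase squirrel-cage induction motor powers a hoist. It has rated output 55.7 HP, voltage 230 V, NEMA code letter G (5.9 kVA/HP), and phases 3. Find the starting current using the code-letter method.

S_LR = 5.9 × 55.7 = 328.63 kVA
I_LR = S_LR/(√3·V_L) = 328630/(1.732×230) = 825 A

825 A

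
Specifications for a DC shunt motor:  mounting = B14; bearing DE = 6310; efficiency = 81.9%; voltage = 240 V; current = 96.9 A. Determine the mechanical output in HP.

25.5 HP

P_in = V·I = 240 × 96.9 = 23256 W
P_out = η·P_in = 0.819 × 23256 = 19047 W
= 19047/746 = 25.5 HP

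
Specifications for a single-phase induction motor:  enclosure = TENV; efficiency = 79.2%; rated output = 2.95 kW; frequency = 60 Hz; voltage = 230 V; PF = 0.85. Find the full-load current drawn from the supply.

19.1 A

P_out = 2.95 kW = 2950 W
P_in = P_out / η = 2950 / 0.792 = 3725 W
I = P_in / (V·cosφ) = 3725 / (230 × 0.85) = 19.1 A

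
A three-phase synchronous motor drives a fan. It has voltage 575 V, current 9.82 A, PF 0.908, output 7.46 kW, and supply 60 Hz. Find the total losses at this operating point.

P_in = √3·V·I·cosφ = 1.732×575×9.82×0.908 = 8880 W
P_out = 7460 W
Losses = P_in − P_out = 8880 − 7460 = 1420 W

1.42 kW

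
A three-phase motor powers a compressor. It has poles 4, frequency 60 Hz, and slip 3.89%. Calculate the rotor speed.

1730 rpm

n_s = 120f/p = 120×60/4 = 1800 rpm
n = n_s(1 − s) = 1800 × (1 − 0.0389) = 1730 rpm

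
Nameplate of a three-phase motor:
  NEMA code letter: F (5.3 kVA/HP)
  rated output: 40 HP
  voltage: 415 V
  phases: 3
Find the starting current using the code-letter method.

S_LR = 5.3 × 40 = 212 kVA
I_LR = S_LR/(√3·V_L) = 212000/(1.732×415) = 295 A

295 A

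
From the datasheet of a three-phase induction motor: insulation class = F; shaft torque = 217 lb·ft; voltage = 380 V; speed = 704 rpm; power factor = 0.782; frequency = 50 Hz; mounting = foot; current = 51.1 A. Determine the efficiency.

82.5 %

τ = 217 lb·ft × 1.356 = 294.3 N·m
ω = 2π × 704/60 = 73.72 rad/s; P_out = τω = 294.3 × 73.72 = 21696 W
P_in = √3·V_L·I_L·cosφ = 1.732 × 380 × 51.1 × 0.782 = 26300 W
η = P_out / P_in = 21696 / 26300 = 0.825 = 82.5%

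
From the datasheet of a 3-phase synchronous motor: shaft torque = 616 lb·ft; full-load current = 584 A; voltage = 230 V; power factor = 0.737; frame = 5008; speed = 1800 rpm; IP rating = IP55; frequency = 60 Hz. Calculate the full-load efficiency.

91.8 %

τ = 616 lb·ft × 1.356 = 835.3 N·m
ω = 2π × 1800/60 = 188.5 rad/s; P_out = τω = 835.3 × 188.5 = 157454 W
P_in = √3·V_L·I_L·cosφ = 1.732 × 230 × 584 × 0.737 = 171457 W
η = P_out / P_in = 157454 / 171457 = 0.918 = 91.8%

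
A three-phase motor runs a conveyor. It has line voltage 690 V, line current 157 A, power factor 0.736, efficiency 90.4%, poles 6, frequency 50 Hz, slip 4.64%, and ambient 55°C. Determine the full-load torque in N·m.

P_in = √3·V·I·cosφ = 1.732 × 690 × 157 × 0.736 = 138094 W
P_out = η·P_in = 0.904 × 138094 = 124837 W
n_s = 120×50/6 = 1000 rpm; n = 1000×(1−0.0464) = 954 rpm
ω = 2π×954/60 = 99.9 rad/s
τ = P_out/ω = 124837/99.9 = 1250 N·m

1250 N·m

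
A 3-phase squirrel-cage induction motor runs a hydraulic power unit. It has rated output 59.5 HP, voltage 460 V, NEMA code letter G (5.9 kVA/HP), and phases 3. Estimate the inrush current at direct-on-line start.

S_LR = 5.9 × 59.5 = 351.05 kVA
I_LR = S_LR/(√3·V_L) = 351050/(1.732×460) = 441 A

441 A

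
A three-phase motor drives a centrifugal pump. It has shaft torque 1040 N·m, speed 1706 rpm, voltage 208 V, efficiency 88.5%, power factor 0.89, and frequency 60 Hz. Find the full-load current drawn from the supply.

655 A

ω = 2π×1706/60 = 178.7 rad/s; P_out = τω = 1040 × 178.7 = 185848 W
P_in = P_out / η = 185848 / 0.885 = 209998 W
I_L = P_in / (√3·V_L·cosφ) = 209998 / (1.732 × 208 × 0.89) = 655 A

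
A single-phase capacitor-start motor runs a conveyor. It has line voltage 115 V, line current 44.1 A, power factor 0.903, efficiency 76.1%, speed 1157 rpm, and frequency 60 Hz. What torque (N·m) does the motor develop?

P_in = V·I·cosφ = 115 × 44.1 × 0.903 = 4580 W
P_out = η·P_in = 0.761 × 4580 = 3485 W
n = 1157 rpm
ω = 2π×1157/60 = 121.2 rad/s
τ = P_out/ω = 3485/121.2 = 28.8 N·m

28.8 N·m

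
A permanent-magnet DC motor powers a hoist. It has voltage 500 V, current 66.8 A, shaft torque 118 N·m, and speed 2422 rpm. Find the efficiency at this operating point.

ω = 2π × 2422/60 = 253.6 rad/s; P_out = τω = 118 × 253.6 = 29925 W
P_in = V·I = 500 × 66.8 = 33400 W
η = P_out / P_in = 29925 / 33400 = 0.896 = 89.6%

89.6 %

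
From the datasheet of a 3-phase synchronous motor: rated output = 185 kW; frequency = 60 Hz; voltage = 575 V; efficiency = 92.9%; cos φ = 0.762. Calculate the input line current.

262 A

P_out = 185 kW = 185000 W
P_in = P_out / η = 185000 / 0.929 = 199139 W
I_L = P_in / (√3·V_L·cosφ) = 199139 / (1.732 × 575 × 0.762) = 262 A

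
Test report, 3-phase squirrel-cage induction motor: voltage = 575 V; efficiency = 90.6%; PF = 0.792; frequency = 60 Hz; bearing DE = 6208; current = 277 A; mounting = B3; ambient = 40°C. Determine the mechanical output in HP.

265 HP

P_in = √3·V·I·cosφ = 1.732 × 575 × 277 × 0.792 = 218485 W
P_out = η·P_in = 0.906 × 218485 = 197947 W
= 197947/746 = 265 HP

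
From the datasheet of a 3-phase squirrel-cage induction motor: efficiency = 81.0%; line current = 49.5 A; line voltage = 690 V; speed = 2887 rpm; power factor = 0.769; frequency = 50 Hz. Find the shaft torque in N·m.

P_in = √3·V·I·cosφ = 1.732 × 690 × 49.5 × 0.769 = 45491 W
P_out = η·P_in = 0.81 × 45491 = 36848 W
n = 2887 rpm
ω = 2π×2887/60 = 302.3 rad/s
τ = P_out/ω = 36848/302.3 = 122 N·m

122 N·m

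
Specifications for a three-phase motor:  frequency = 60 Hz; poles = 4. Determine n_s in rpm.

n_s = 120f/p = 120×60/4 = 1800 rpm

1800 rpm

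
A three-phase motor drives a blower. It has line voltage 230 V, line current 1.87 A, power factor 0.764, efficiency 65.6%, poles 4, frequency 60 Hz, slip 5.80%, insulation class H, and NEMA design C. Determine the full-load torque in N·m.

2.1 N·m

P_in = √3·V·I·cosφ = 1.732 × 230 × 1.87 × 0.764 = 569 W
P_out = η·P_in = 0.656 × 569 = 373 W
n_s = 120×60/4 = 1800 rpm; n = 1800×(1−0.058) = 1696 rpm
ω = 2π×1696/60 = 177.6 rad/s
τ = P_out/ω = 373/177.6 = 2.1 N·m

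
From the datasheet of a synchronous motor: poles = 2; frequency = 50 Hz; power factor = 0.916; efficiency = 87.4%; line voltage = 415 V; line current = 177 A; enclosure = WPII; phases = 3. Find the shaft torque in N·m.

P_in = √3·V·I·cosφ = 1.732 × 415 × 177 × 0.916 = 116537 W
P_out = η·P_in = 0.874 × 116537 = 101853 W
n = n_s = 120×50/2 = 3000 rpm (synchronous)
ω = 2π×3000/60 = 314.2 rad/s
τ = P_out/ω = 101853/314.2 = 324 N·m

324 N·m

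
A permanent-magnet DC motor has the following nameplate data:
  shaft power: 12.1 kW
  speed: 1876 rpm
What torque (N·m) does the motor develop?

61.6 N·m

ω = 2π × 1876/60 = 196.5 rad/s
τ = P/ω = 12100/196.5 = 61.6 N·m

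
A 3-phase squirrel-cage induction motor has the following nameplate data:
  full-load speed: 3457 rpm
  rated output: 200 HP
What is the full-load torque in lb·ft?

304 lb·ft

P_out = 200 × 746 = 149200 W
ω = 2π × 3457/60 = 362 rad/s
τ = P_out/ω = 149200/362 = 412.2 N·m
In lb·ft: 412.2/1.356 = 304 lb·ft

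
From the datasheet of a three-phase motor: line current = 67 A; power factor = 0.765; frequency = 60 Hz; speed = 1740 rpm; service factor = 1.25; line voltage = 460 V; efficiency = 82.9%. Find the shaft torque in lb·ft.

137 lb·ft

P_in = √3·V·I·cosφ = 1.732 × 460 × 67 × 0.765 = 40836 W
P_out = η·P_in = 0.829 × 40836 = 33853 W
n = 1740 rpm
ω = 2π×1740/60 = 182.2 rad/s
τ = P_out/ω = 33853/182.2 = 185.8 N·m
In lb·ft: 185.8/1.356 = 137 lb·ft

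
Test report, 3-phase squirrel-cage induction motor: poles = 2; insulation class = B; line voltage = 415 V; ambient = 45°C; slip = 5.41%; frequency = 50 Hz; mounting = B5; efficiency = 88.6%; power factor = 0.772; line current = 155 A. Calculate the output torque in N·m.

P_in = √3·V·I·cosφ = 1.732 × 415 × 155 × 0.772 = 86009 W
P_out = η·P_in = 0.886 × 86009 = 76204 W
n_s = 120×50/2 = 3000 rpm; n = 3000×(1−0.0541) = 2838 rpm
ω = 2π×2838/60 = 297.2 rad/s
τ = P_out/ω = 76204/297.2 = 256 N·m

256 N·m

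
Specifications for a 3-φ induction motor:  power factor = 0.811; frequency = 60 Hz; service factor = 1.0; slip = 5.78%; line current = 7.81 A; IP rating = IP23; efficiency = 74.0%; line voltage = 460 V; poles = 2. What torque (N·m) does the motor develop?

P_in = √3·V·I·cosφ = 1.732 × 460 × 7.81 × 0.811 = 5046 W
P_out = η·P_in = 0.74 × 5046 = 3734 W
n_s = 120×60/2 = 3600 rpm; n = 3600×(1−0.0578) = 3392 rpm
ω = 2π×3392/60 = 355.2 rad/s
τ = P_out/ω = 3734/355.2 = 10.5 N·m

10.5 N·m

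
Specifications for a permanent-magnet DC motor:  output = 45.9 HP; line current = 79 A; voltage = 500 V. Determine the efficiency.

P_out = 45.9 × 746 = 34241 W
P_in = V·I = 500 × 79 = 39500 W
η = P_out / P_in = 34241 / 39500 = 0.867 = 86.7%

86.7 %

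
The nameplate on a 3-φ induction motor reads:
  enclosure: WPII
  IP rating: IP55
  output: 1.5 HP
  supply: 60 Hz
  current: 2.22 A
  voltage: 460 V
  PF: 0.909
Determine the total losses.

489 W

P_in = √3·V·I·cosφ = 1.732×460×2.22×0.909 = 1608 W
P_out = 1.5×746 = 1119 W
Losses = P_in − P_out = 1608 − 1119 = 489 W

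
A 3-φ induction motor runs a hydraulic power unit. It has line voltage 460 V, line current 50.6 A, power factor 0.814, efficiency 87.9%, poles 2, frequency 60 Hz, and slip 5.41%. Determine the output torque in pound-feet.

59.7 lb·ft

P_in = √3·V·I·cosφ = 1.732 × 460 × 50.6 × 0.814 = 32816 W
P_out = η·P_in = 0.879 × 32816 = 28845 W
n_s = 120×60/2 = 3600 rpm; n = 3600×(1−0.0541) = 3405 rpm
ω = 2π×3405/60 = 356.6 rad/s
τ = P_out/ω = 28845/356.6 = 80.89 N·m
In lb·ft: 80.89/1.356 = 59.7 lb·ft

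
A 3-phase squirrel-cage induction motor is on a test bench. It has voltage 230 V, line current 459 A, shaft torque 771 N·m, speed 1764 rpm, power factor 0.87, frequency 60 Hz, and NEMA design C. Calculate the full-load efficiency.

ω = 2π × 1764/60 = 184.7 rad/s; P_out = τω = 771 × 184.7 = 142404 W
P_in = √3·V_L·I_L·cosφ = 1.732 × 230 × 459 × 0.87 = 159077 W
η = P_out / P_in = 142404 / 159077 = 0.895 = 89.5%

89.5 %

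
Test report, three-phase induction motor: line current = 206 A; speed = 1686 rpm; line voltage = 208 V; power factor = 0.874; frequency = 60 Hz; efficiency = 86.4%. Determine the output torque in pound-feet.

P_in = √3·V·I·cosφ = 1.732 × 208 × 206 × 0.874 = 64862 W
P_out = η·P_in = 0.864 × 64862 = 56041 W
n = 1686 rpm
ω = 2π×1686/60 = 176.6 rad/s
τ = P_out/ω = 56041/176.6 = 317.3 N·m
In lb·ft: 317.3/1.356 = 234 lb·ft

234 lb·ft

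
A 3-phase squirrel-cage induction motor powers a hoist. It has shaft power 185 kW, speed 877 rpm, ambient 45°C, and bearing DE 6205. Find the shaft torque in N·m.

ω = 2π × 877/60 = 91.84 rad/s
τ = P/ω = 185000/91.84 = 2010 N·m

2010 N·m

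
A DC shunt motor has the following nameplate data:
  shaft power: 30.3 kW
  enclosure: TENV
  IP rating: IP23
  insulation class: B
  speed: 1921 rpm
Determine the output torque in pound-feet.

111 lb·ft

ω = 2π × 1921/60 = 201.2 rad/s
τ = P/ω = 30300/201.2 = 150.6 N·m
In lb·ft: 150.6/1.356 = 111 lb·ft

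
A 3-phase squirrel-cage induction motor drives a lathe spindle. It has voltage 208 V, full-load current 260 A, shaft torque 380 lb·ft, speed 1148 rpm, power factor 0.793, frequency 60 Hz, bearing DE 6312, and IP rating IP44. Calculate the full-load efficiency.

83.4 %

τ = 380 lb·ft × 1.356 = 515.3 N·m
ω = 2π × 1148/60 = 120.2 rad/s; P_out = τω = 515.3 × 120.2 = 61939 W
P_in = √3·V_L·I_L·cosφ = 1.732 × 208 × 260 × 0.793 = 74278 W
η = P_out / P_in = 61939 / 74278 = 0.834 = 83.4%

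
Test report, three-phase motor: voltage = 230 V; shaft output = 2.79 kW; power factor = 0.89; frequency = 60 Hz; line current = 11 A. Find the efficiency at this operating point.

71.5 %

P_out = 2.79 kW = 2790 W
P_in = √3·V_L·I_L·cosφ = 1.732 × 230 × 11 × 0.89 = 3900 W
η = P_out / P_in = 2790 / 3900 = 0.715 = 71.5%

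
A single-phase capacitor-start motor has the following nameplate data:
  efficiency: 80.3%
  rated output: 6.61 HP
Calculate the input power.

P_out = 6.61 × 746 = 4931 W
P_in = P_out/η = 4931/0.803 = 6141 W = 6.14 kW

6.14 kW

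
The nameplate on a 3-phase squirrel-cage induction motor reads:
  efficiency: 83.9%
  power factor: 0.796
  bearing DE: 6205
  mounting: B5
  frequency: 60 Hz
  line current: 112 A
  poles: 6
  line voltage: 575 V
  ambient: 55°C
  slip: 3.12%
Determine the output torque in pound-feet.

451 lb·ft

P_in = √3·V·I·cosφ = 1.732 × 575 × 112 × 0.796 = 88786 W
P_out = η·P_in = 0.839 × 88786 = 74491 W
n_s = 120×60/6 = 1200 rpm; n = 1200×(1−0.0312) = 1163 rpm
ω = 2π×1163/60 = 121.8 rad/s
τ = P_out/ω = 74491/121.8 = 611.6 N·m
In lb·ft: 611.6/1.356 = 451 lb·ft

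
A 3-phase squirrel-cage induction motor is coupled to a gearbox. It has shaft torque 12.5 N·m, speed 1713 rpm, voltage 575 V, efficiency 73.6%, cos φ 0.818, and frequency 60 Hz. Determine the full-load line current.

ω = 2π×1713/60 = 179.4 rad/s; P_out = τω = 12.5 × 179.4 = 2243 W
P_in = P_out / η = 2243 / 0.736 = 3048 W
I_L = P_in / (√3·V_L·cosφ) = 3048 / (1.732 × 575 × 0.818) = 3.74 A

3.74 A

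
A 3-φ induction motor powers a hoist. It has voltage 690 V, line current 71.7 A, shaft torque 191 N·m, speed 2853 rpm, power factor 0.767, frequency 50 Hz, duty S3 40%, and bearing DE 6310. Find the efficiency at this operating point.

86.8 %

ω = 2π × 2853/60 = 298.8 rad/s; P_out = τω = 191 × 298.8 = 57071 W
P_in = √3·V_L·I_L·cosφ = 1.732 × 690 × 71.7 × 0.767 = 65722 W
η = P_out / P_in = 57071 / 65722 = 0.868 = 86.8%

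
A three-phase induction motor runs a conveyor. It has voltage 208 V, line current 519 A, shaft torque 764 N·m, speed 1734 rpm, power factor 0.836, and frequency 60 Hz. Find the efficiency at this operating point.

ω = 2π × 1734/60 = 181.6 rad/s; P_out = τω = 764 × 181.6 = 138742 W
P_in = √3·V_L·I_L·cosφ = 1.732 × 208 × 519 × 0.836 = 156309 W
η = P_out / P_in = 138742 / 156309 = 0.888 = 88.8%

88.8 %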